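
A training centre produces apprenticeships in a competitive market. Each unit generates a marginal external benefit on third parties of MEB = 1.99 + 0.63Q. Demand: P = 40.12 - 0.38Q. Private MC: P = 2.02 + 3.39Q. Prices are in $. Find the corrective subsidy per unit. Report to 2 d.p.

subsidy = $10.03 per unit

Social marginal cost = private MC − MEB = 0.03 + 2.76Q.
Set SMC = demand: 0.03 + 2.76Q = 40.12 - 0.38Q → Q* = 12.7675.
The Pigouvian subsidy equals MEB at Q*: 1.99 + 0.63×12.7675 = 10.0335.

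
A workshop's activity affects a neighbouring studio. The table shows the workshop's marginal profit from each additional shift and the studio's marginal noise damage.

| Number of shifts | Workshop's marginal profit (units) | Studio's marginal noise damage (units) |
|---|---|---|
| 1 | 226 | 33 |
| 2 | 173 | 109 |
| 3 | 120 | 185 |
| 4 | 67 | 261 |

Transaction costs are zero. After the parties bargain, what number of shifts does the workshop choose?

2

Bargaining reaches the level where marginal profit last exceeds marginal noise damage.
That holds through level 2 (173 ≥ 109) but not at 3 (120 < 185).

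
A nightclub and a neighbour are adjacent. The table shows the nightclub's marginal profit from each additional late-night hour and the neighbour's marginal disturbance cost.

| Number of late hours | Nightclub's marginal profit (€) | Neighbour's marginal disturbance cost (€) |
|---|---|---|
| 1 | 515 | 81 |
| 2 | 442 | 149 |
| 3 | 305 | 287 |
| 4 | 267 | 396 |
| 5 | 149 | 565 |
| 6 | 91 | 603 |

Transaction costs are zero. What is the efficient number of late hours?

3

Bargaining reaches the level where marginal profit last exceeds marginal disturbance cost.
That holds through level 3 (305 ≥ 287) but not at 4 (267 < 396).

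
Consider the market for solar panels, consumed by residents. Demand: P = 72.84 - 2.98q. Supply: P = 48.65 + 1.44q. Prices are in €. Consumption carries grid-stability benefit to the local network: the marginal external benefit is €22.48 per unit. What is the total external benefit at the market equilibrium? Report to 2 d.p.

Market equilibrium (private): 48.65 + 1.44q = 72.84 - 2.98q → q_m = 5.4729.
Total external benefit = MEB × q_m = 22.48 × 5.4729 = 123.0308.

€123.03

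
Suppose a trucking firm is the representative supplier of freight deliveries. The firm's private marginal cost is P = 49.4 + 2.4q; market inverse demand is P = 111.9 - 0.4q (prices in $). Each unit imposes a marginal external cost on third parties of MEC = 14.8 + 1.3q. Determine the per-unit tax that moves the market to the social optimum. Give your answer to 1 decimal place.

Social marginal cost = private MC + MEC = 64.2 + 3.7q.
Set SMC = demand: 64.2 + 3.7q = 111.9 - 0.4q → q* = 11.6341.
The Pigouvian tax equals MEC at q*: 14.8 + 1.3×11.6341 = 29.9243.

tax = $29.9 per unit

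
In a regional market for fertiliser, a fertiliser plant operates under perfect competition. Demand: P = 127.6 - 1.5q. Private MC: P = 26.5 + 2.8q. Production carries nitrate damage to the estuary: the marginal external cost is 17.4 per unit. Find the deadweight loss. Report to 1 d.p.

DWL = 35.2

Market equilibrium (private): 26.5 + 2.8q = 127.6 - 1.5q → q_m = 23.5116.
Social marginal cost = private MC + MEC = 43.9 + 2.8q.
Set SMC = demand: 43.9 + 2.8q = 127.6 - 1.5q → q* = 19.4651.
Height of the DWL triangle at q_m is SMC(q_m) − demand(q_m) = MEC(q_m) = 17.4000.
DWL = ½ × 4.0465 × 17.4000 = 35.2046.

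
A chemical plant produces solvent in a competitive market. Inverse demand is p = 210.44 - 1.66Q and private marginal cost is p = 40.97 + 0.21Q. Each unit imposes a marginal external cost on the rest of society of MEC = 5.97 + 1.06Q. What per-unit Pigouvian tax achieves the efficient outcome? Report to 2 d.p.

tax = 65.12 per unit

Social marginal cost = private MC + MEC = 46.94 + 1.27Q.
Set SMC = demand: 46.94 + 1.27Q = 210.44 - 1.66Q → Q* = 55.8020.
The Pigouvian tax equals MEC at Q*: 5.97 + 1.06×55.8020 = 65.1201.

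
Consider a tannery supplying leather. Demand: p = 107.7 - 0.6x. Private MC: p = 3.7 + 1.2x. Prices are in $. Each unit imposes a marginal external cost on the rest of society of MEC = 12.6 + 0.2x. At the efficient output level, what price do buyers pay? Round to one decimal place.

Social marginal cost = private MC + MEC = 16.3 + 1.4x.
Set SMC = demand: 16.3 + 1.4x = 107.7 - 0.6x → x* = 45.7000.
Consumer price on the demand curve at x*: 107.7 − 0.6×45.7000 = 80.2800.

P = $80.3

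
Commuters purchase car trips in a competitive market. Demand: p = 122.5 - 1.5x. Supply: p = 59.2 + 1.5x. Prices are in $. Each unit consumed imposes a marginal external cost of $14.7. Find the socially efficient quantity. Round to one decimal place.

x* = 16.2

Social marginal benefit = demand − MEC = 107.8 - 1.5x.
Set SMB = MC: 107.8 - 1.5x = 59.2 + 1.5x → x* = 16.2000.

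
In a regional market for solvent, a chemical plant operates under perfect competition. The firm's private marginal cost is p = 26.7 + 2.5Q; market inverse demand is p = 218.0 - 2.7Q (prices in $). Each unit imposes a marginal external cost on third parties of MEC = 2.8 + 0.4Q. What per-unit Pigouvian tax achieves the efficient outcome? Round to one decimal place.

Social marginal cost = private MC + MEC = 29.5 + 2.9Q.
Set SMC = demand: 29.5 + 2.9Q = 218.0 - 2.7Q → Q* = 33.6607.
The Pigouvian tax equals MEC at Q*: 2.8 + 0.4×33.6607 = 16.2643.

tax = $16.3 per unit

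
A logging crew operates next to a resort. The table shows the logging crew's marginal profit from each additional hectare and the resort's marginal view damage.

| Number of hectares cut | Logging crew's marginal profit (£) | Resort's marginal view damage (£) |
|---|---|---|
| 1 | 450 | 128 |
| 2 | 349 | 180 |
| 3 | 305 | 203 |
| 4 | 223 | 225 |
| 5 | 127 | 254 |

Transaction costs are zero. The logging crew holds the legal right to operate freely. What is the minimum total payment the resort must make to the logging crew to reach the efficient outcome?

Left alone the logging crew would choose level 5 (marginal profit stays positive).
Efficient level: k* = 3 (marginal profit ≥ marginal view damage through 3).
The resort must at least cover the logging crew's forgone profit from cutting 5→3: 223 + 127 = 350.

£350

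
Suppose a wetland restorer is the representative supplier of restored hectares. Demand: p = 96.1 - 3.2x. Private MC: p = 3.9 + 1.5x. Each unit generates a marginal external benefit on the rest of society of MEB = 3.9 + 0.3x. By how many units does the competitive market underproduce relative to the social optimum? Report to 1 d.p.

Market equilibrium (private): 3.9 + 1.5x = 96.1 - 3.2x → x_m = 19.6170.
Social marginal cost = private MC − MEB = 0.0 + 1.2x.
Set SMC = demand: 0.0 + 1.2x = 96.1 - 3.2x → x* = 21.8409.
Gap = |19.6170 − 21.8409| = 2.2239.

2.2 units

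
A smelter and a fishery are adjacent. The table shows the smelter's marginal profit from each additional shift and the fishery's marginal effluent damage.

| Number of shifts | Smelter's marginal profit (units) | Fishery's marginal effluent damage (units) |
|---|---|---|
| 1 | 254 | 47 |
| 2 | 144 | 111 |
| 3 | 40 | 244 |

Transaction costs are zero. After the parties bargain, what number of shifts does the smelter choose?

Bargaining reaches the level where marginal profit last exceeds marginal effluent damage.
That holds through level 2 (144 ≥ 111) but not at 3 (40 < 244).

2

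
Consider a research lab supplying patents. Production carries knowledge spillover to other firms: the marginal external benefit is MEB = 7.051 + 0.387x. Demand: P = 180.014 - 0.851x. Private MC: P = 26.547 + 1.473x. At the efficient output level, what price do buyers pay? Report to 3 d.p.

Social marginal cost = private MC − MEB = 19.496 + 1.086x.
Set SMC = demand: 19.496 + 1.086x = 180.014 - 0.851x → x* = 82.8694.
Consumer price on the demand curve at x*: 180.014 − 0.851×82.8694 = 109.4921.

P = 109.492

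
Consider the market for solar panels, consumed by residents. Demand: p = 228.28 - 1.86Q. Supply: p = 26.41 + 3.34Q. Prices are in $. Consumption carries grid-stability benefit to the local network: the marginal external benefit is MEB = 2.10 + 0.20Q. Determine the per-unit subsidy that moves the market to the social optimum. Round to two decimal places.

Social marginal benefit = demand + MEB = 230.38 - 1.66Q.
Set SMB = MC: 230.38 - 1.66Q = 26.41 + 3.34Q → Q* = 40.7940.
The Pigouvian subsidy equals MEB at Q*: 2.10 + 0.20×40.7940 = 10.2588.

subsidy = $10.26 per unit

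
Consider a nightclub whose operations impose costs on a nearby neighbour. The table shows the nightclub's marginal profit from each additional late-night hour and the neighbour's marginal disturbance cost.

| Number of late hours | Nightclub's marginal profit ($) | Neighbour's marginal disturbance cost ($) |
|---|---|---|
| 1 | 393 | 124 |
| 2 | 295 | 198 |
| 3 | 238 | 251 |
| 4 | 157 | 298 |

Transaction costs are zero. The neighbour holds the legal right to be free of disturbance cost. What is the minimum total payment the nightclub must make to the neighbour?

Efficient level: marginal profit ≥ marginal disturbance cost through level 2, so k* = 2.
With the neighbour holding the right, the nightclub must at least compensate total damage at k*: 124 + 198 = 322.

$322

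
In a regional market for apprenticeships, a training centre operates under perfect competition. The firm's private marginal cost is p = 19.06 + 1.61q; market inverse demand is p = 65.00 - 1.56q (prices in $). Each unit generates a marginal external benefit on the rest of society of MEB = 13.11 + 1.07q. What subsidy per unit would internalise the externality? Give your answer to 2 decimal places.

Social marginal cost = private MC − MEB = 5.95 + 0.54q.
Set SMC = demand: 5.95 + 0.54q = 65.00 - 1.56q → q* = 28.1190.
The Pigouvian subsidy equals MEB at q*: 13.11 + 1.07×28.1190 = 43.1973.

subsidy = $43.20 per unit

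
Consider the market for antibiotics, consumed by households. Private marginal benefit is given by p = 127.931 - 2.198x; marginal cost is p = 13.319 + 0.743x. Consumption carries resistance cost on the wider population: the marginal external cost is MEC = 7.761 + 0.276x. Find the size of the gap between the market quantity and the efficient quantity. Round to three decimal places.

Market equilibrium (private): 13.319 + 0.743x = 127.931 - 2.198x → x_m = 38.9704.
Social marginal benefit = demand − MEC = 120.170 - 2.474x.
Set SMB = MC: 120.170 - 2.474x = 13.319 + 0.743x → x* = 33.2145.
Gap = |38.9704 − 33.2145| = 5.7559.

5.756 units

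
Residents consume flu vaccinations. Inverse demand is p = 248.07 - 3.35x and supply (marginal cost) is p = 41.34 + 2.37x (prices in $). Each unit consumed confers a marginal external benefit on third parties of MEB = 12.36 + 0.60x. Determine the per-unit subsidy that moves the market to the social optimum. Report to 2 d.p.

Social marginal benefit = demand + MEB = 260.43 - 2.75x.
Set SMB = MC: 260.43 - 2.75x = 41.34 + 2.37x → x* = 42.7910.
The Pigouvian subsidy equals MEB at x*: 12.36 + 0.60×42.7910 = 38.0346.

subsidy = $38.03 per unit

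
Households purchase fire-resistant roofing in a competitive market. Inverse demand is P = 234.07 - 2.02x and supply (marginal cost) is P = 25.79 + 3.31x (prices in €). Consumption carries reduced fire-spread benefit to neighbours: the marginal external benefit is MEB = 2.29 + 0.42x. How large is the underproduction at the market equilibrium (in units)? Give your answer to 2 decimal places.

3.81 units

Market equilibrium (private): 25.79 + 3.31x = 234.07 - 2.02x → x_m = 39.0769.
Social marginal benefit = demand + MEB = 236.36 - 1.60x.
Set SMB = MC: 236.36 - 1.60x = 25.79 + 3.31x → x* = 42.8859.
Gap = |39.0769 − 42.8859| = 3.8090.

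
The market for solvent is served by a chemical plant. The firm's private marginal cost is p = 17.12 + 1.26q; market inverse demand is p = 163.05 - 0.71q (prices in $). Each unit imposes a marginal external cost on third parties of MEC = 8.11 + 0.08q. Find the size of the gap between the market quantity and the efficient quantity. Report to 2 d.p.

6.85 units

Market equilibrium (private): 17.12 + 1.26q = 163.05 - 0.71q → q_m = 74.0761.
Social marginal cost = private MC + MEC = 25.23 + 1.34q.
Set SMC = demand: 25.23 + 1.34q = 163.05 - 0.71q → q* = 67.2293.
Gap = |74.0761 − 67.2293| = 6.8468.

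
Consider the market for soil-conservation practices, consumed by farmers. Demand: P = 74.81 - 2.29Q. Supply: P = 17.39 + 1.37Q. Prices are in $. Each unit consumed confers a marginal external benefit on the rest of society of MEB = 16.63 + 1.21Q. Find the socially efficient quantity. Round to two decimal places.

Q* = 30.22

Social marginal benefit = demand + MEB = 91.44 - 1.08Q.
Set SMB = MC: 91.44 - 1.08Q = 17.39 + 1.37Q → Q* = 30.2245.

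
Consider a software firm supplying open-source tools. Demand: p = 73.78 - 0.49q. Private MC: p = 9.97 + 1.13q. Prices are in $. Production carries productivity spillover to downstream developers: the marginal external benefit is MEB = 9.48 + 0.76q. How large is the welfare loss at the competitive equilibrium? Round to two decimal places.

Market equilibrium (private): 9.97 + 1.13q = 73.78 - 0.49q → q_m = 39.3889.
Social marginal cost = private MC − MEB = 0.49 + 0.37q.
Set SMC = demand: 0.49 + 0.37q = 73.78 - 0.49q → q* = 85.2209.
Height of the DWL triangle at q_m is demand(q_m) − SMC(q_m) = MEB(q_m) = 39.4156.
DWL = ½ × 45.8320 × 39.4156 = 903.2479.

DWL = $903.25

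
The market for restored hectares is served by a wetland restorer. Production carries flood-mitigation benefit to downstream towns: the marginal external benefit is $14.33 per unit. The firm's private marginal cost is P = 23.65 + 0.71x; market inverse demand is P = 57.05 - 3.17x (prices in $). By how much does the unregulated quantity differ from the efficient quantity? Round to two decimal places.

3.69 units

Market equilibrium (private): 23.65 + 0.71x = 57.05 - 3.17x → x_m = 8.6082.
Social marginal cost = private MC − MEB = 9.32 + 0.71x.
Set SMC = demand: 9.32 + 0.71x = 57.05 - 3.17x → x* = 12.3015.
Gap = |8.6082 − 12.3015| = 3.6933.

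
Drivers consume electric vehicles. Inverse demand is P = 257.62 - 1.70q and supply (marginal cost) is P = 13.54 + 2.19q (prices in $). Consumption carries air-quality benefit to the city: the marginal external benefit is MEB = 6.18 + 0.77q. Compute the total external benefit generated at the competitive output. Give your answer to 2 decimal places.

$1903.51

Market equilibrium (private): 13.54 + 2.19q = 257.62 - 1.70q → q_m = 62.7455.
Total external benefit = ∫₀^{q_m} (6.18 + 0.77q) dq = 6.18×62.7455 + ½×0.77×62.7455² = 1903.5113.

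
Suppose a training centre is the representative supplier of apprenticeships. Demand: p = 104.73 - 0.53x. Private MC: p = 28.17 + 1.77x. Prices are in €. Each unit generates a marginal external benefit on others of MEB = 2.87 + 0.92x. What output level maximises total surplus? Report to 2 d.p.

Social marginal cost = private MC − MEB = 25.30 + 0.85x.
Set SMC = demand: 25.30 + 0.85x = 104.73 - 0.53x → x* = 57.5580.

x* = 57.56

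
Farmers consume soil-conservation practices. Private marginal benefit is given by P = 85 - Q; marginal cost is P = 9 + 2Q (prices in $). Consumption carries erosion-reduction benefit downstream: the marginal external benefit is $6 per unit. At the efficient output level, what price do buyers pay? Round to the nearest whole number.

P = $58

Social marginal benefit = demand + MEB = 91 - Q.
Set SMB = MC: 91 - Q = 9 + 2Q → Q* = 27.3333.
Consumer price on the demand curve at Q*: 85 − 1×27.3333 = 57.6667.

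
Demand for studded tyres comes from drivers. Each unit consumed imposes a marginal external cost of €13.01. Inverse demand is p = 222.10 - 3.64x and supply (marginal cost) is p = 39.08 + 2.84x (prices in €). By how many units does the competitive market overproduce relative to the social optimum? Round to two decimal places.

2.01 units

Market equilibrium (private): 39.08 + 2.84x = 222.10 - 3.64x → x_m = 28.2438.
Social marginal benefit = demand − MEC = 209.09 - 3.64x.
Set SMB = MC: 209.09 - 3.64x = 39.08 + 2.84x → x* = 26.2361.
Gap = |28.2438 − 26.2361| = 2.0077.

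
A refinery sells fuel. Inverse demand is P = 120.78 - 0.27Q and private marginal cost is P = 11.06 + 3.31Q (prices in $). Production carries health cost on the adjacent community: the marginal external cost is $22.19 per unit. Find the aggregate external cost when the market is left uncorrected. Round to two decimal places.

$680.08

Market equilibrium (private): 11.06 + 3.31Q = 120.78 - 0.27Q → Q_m = 30.6480.
Total external cost = MEC × Q_m = 22.19 × 30.6480 = 680.0791.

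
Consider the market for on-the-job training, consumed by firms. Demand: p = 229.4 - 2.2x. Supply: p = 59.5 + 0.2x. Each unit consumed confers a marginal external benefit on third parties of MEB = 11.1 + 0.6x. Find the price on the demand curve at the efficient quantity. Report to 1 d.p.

Social marginal benefit = demand + MEB = 240.5 - 1.6x.
Set SMB = MC: 240.5 - 1.6x = 59.5 + 0.2x → x* = 100.5556.
Consumer price on the demand curve at x*: 229.4 − 2.2×100.5556 = 8.1777.

P = 8.2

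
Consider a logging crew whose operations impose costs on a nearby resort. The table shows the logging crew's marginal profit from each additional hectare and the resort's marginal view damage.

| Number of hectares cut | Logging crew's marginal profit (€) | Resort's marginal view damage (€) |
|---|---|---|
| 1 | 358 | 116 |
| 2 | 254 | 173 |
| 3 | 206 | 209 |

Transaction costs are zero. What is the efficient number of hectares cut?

Bargaining reaches the level where marginal profit last exceeds marginal view damage.
That holds through level 2 (254 ≥ 173) but not at 3 (206 < 209).

2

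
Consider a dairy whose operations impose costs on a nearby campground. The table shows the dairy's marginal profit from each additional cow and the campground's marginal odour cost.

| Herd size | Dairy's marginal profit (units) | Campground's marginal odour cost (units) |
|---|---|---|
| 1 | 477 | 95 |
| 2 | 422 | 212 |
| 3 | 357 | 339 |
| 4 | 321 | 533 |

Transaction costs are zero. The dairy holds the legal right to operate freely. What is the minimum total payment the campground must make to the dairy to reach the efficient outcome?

Left alone the dairy would choose level 4 (marginal profit stays positive).
Efficient level: k* = 3 (marginal profit ≥ marginal odour cost through 3).
The campground must at least cover the dairy's forgone profit from cutting 4→3: 321 = 321.

321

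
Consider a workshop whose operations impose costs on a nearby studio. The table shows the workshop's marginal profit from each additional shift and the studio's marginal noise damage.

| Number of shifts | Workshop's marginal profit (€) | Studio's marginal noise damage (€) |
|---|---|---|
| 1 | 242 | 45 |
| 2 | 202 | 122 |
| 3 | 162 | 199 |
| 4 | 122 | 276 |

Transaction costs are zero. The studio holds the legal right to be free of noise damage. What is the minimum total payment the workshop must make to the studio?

€167

Efficient level: marginal profit ≥ marginal noise damage through level 2, so k* = 2.
With the studio holding the right, the workshop must at least compensate total damage at k*: 45 + 122 = 167.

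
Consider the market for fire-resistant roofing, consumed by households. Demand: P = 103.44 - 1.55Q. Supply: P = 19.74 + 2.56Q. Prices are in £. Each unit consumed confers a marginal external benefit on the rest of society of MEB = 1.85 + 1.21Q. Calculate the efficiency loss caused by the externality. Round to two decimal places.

Market equilibrium (private): 19.74 + 2.56Q = 103.44 - 1.55Q → Q_m = 20.3650.
Social marginal benefit = demand + MEB = 105.29 - 0.34Q.
Set SMB = MC: 105.29 - 0.34Q = 19.74 + 2.56Q → Q* = 29.5000.
The welfare-loss triangle has base |Q_m − Q*| and height MEB(Q_m) (the vertical gap between SMB and MC is zero at Q* and MEB at Q_m).
DWL = ½ × 9.1350 × 26.4916 = 121.0004.

DWL = £121.00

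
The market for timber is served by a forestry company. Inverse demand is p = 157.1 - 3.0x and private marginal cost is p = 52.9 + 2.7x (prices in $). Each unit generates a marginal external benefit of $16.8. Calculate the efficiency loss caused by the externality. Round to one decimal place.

DWL = $24.8

Market equilibrium (private): 52.9 + 2.7x = 157.1 - 3.0x → x_m = 18.2807.
Social marginal cost = private MC − MEB = 36.1 + 2.7x.
Set SMC = demand: 36.1 + 2.7x = 157.1 - 3.0x → x* = 21.2281.
The loss is the area between SMC and demand from x* to x_m; with linear curves that's a triangle of height MEB(x_m).
DWL = ½ × 2.9474 × 16.8000 = 24.7582.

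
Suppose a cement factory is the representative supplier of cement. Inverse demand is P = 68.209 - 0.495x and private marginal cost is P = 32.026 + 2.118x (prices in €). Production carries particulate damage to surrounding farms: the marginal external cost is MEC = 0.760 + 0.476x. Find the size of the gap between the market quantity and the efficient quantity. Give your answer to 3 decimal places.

2.380 units

Market equilibrium (private): 32.026 + 2.118x = 68.209 - 0.495x → x_m = 13.8473.
Social marginal cost = private MC + MEC = 32.786 + 2.594x.
Set SMC = demand: 32.786 + 2.594x = 68.209 - 0.495x → x* = 11.4675.
Gap = |13.8473 − 11.4675| = 2.3798.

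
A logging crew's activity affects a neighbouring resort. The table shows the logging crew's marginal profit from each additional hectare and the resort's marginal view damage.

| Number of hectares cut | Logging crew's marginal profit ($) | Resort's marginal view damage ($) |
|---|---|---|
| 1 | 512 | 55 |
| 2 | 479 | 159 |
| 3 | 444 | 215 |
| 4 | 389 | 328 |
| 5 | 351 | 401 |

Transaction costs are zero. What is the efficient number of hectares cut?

Bargaining reaches the level where marginal profit last exceeds marginal view damage.
That holds through level 4 (389 ≥ 328) but not at 5 (351 < 401).

4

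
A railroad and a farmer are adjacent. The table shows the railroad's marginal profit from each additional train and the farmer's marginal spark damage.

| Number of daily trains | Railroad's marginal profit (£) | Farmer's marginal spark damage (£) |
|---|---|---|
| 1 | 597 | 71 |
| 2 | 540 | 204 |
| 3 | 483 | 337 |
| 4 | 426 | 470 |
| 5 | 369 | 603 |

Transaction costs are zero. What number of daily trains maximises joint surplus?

3

Bargaining reaches the level where marginal profit last exceeds marginal spark damage.
That holds through level 3 (483 ≥ 337) but not at 4 (426 < 470).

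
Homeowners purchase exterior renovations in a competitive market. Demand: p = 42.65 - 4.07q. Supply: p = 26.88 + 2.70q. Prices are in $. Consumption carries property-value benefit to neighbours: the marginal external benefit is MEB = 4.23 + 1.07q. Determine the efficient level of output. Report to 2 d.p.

Social marginal benefit = demand + MEB = 46.88 - 3.00q.
Set SMB = MC: 46.88 - 3.00q = 26.88 + 2.70q → q* = 3.5088.

q* = 3.51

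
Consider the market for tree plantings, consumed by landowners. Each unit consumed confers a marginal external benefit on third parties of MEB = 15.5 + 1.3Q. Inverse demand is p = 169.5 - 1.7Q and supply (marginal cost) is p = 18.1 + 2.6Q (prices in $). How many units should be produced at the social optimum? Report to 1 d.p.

Q* = 55.6

Social marginal benefit = demand + MEB = 185.0 - 0.4Q.
Set SMB = MC: 185.0 - 0.4Q = 18.1 + 2.6Q → Q* = 55.6333.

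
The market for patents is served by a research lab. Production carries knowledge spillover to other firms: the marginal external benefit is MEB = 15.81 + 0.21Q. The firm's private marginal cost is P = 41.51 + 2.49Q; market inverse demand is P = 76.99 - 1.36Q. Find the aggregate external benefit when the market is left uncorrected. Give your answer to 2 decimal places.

154.62

Market equilibrium (private): 41.51 + 2.49Q = 76.99 - 1.36Q → Q_m = 9.2156.
Total external benefit = ∫₀^{Q_m} (15.81 + 0.21Q) dQ = 15.81×9.2156 + ½×0.21×9.2156² = 154.6160.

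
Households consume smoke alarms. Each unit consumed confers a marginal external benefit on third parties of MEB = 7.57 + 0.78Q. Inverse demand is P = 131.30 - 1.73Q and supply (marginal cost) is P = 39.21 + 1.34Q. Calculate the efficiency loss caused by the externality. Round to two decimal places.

DWL = 209.39

Market equilibrium (private): 39.21 + 1.34Q = 131.30 - 1.73Q → Q_m = 29.9967.
Social marginal benefit = demand + MEB = 138.87 - 0.95Q.
Set SMB = MC: 138.87 - 0.95Q = 39.21 + 1.34Q → Q* = 43.5197.
Between Q* and Q_m the wedge SMB − MC runs linearly from 0 to MEB(Q_m), so the loss is a triangle.
DWL = ½ × 13.5230 × 30.9675 = 209.3868.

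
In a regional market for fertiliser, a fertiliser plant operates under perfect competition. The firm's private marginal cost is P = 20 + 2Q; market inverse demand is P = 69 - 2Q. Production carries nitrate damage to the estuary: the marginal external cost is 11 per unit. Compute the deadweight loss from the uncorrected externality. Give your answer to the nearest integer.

DWL = 15

Market equilibrium (private): 20 + 2Q = 69 - 2Q → Q_m = 12.2500.
Social marginal cost = private MC + MEC = 31 + 2Q.
Set SMC = demand: 31 + 2Q = 69 - 2Q → Q* = 9.5000.
Between Q* and Q_m the wedge SMC − demand runs linearly from 0 to MEC(Q_m), so the loss is a triangle.
DWL = ½ × 2.7500 × 11.0000 = 15.1250.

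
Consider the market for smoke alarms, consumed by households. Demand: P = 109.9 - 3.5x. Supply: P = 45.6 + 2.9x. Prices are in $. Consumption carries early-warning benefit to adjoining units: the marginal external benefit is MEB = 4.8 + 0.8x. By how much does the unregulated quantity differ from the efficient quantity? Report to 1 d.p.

2.3 units

Market equilibrium (private): 45.6 + 2.9x = 109.9 - 3.5x → x_m = 10.0469.
Social marginal benefit = demand + MEB = 114.7 - 2.7x.
Set SMB = MC: 114.7 - 2.7x = 45.6 + 2.9x → x* = 12.3393.
Gap = |10.0469 − 12.3393| = 2.2924.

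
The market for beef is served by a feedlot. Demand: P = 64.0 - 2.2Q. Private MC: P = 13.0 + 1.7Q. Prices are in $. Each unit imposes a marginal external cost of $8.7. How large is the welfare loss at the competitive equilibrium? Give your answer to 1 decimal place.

DWL = $9.7

Market equilibrium (private): 13.0 + 1.7Q = 64.0 - 2.2Q → Q_m = 13.0769.
Social marginal cost = private MC + MEC = 21.7 + 1.7Q.
Set SMC = demand: 21.7 + 1.7Q = 64.0 - 2.2Q → Q* = 10.8462.
The welfare-loss triangle has base |Q_m − Q*| and height MEC(Q_m) (the vertical gap between SMC and demand is zero at Q* and MEC at Q_m).
DWL = ½ × 2.2307 × 8.7000 = 9.7035.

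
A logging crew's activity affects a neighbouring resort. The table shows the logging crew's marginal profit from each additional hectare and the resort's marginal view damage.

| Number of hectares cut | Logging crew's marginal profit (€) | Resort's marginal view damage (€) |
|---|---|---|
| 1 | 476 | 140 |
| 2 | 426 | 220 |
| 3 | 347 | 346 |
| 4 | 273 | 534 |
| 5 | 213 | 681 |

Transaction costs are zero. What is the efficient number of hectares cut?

3

Bargaining reaches the level where marginal profit last exceeds marginal view damage.
That holds through level 3 (347 ≥ 346) but not at 4 (273 < 534).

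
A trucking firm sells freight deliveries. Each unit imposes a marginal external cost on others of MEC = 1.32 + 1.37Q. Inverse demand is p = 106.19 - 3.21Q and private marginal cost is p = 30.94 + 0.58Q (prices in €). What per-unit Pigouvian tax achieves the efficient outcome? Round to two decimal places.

tax = €20.95 per unit

Social marginal cost = private MC + MEC = 32.26 + 1.95Q.
Set SMC = demand: 32.26 + 1.95Q = 106.19 - 3.21Q → Q* = 14.3275.
The Pigouvian tax equals MEC at Q*: 1.32 + 1.37×14.3275 = 20.9487.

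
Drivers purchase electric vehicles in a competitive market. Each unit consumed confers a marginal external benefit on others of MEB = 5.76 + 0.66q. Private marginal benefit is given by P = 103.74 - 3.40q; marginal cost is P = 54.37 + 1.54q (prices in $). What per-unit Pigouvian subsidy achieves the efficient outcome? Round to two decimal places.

subsidy = $14.26 per unit

Social marginal benefit = demand + MEB = 109.50 - 2.74q.
Set SMB = MC: 109.50 - 2.74q = 54.37 + 1.54q → q* = 12.8808.
The Pigouvian subsidy equals MEB at q*: 5.76 + 0.66×12.8808 = 14.2613.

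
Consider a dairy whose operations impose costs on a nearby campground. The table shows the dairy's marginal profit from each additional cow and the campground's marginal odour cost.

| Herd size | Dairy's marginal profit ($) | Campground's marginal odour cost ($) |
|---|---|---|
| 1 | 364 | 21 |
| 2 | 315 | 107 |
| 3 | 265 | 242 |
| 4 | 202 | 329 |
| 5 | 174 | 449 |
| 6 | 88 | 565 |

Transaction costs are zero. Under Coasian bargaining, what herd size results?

3

Bargaining reaches the level where marginal profit last exceeds marginal odour cost.
That holds through level 3 (265 ≥ 242) but not at 4 (202 < 329).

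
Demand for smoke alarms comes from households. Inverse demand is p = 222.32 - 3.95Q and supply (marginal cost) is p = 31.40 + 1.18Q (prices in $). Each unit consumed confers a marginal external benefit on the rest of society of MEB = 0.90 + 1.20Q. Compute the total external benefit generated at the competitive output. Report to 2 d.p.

$864.53

Market equilibrium (private): 31.40 + 1.18Q = 222.32 - 3.95Q → Q_m = 37.2164.
Total external benefit = ∫₀^{Q_m} (0.90 + 1.20Q) dQ = 0.90×37.2164 + ½×1.20×37.2164² = 864.5310.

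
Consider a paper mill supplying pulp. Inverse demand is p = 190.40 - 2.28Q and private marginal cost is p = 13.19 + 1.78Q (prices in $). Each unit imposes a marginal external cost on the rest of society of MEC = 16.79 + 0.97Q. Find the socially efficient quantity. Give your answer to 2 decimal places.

Q* = 31.89

Social marginal cost = private MC + MEC = 29.98 + 2.75Q.
Set SMC = demand: 29.98 + 2.75Q = 190.40 - 2.28Q → Q* = 31.8926.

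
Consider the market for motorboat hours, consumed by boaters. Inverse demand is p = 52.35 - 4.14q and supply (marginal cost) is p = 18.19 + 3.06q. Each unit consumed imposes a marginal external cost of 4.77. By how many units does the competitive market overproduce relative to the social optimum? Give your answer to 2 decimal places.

Market equilibrium (private): 18.19 + 3.06q = 52.35 - 4.14q → q_m = 4.7444.
Social marginal benefit = demand − MEC = 47.58 - 4.14q.
Set SMB = MC: 47.58 - 4.14q = 18.19 + 3.06q → q* = 4.0819.
Gap = |4.7444 − 4.0819| = 0.6625.

0.66 units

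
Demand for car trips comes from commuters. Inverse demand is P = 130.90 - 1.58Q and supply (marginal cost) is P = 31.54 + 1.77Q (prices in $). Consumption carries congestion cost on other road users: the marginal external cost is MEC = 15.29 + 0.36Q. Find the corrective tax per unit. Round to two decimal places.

tax = $23.45 per unit

Social marginal benefit = demand − MEC = 115.61 - 1.94Q.
Set SMB = MC: 115.61 - 1.94Q = 31.54 + 1.77Q → Q* = 22.6604.
The Pigouvian tax equals MEC at Q*: 15.29 + 0.36×22.6604 = 23.4477.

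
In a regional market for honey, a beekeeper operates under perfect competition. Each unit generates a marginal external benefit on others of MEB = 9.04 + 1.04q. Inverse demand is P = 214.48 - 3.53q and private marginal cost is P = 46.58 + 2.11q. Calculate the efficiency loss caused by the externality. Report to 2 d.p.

DWL = 173.92

Market equilibrium (private): 46.58 + 2.11q = 214.48 - 3.53q → q_m = 29.7695.
Social marginal cost = private MC − MEB = 37.54 + 1.07q.
Set SMC = demand: 37.54 + 1.07q = 214.48 - 3.53q → q* = 38.4652.
Between q* and q_m the wedge demand − SMC runs linearly from 0 to MEB(q_m), so the loss is a triangle.
DWL = ½ × 8.6957 × 40.0003 = 173.9153.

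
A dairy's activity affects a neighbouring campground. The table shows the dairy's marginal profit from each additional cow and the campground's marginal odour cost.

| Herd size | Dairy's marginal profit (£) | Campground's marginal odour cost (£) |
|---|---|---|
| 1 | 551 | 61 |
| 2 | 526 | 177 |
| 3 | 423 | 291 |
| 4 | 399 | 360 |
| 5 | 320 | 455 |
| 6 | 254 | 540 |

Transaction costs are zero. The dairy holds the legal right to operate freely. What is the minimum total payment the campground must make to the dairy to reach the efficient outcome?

£574

Left alone the dairy would choose level 6 (marginal profit stays positive).
Efficient level: k* = 4 (marginal profit ≥ marginal odour cost through 4).
The campground must at least cover the dairy's forgone profit from cutting 6→4: 320 + 254 = 574.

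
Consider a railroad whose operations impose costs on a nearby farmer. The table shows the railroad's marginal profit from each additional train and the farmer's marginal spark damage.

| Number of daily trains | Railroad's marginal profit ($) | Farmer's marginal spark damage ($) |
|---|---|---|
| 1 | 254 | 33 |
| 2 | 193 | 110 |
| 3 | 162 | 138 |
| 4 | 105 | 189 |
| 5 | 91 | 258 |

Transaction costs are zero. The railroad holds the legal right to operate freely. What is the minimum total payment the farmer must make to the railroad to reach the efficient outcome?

$196

Left alone the railroad would choose level 5 (marginal profit stays positive).
Efficient level: k* = 3 (marginal profit ≥ marginal spark damage through 3).
The farmer must at least cover the railroad's forgone profit from cutting 5→3: 105 + 91 = 196.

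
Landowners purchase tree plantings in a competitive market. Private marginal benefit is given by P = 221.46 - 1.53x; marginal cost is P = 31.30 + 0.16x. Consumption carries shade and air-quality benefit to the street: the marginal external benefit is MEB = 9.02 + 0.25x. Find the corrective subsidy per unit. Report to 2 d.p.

subsidy = 43.60 per unit

Social marginal benefit = demand + MEB = 230.48 - 1.28x.
Set SMB = MC: 230.48 - 1.28x = 31.30 + 0.16x → x* = 138.3194.
The Pigouvian subsidy equals MEB at x*: 9.02 + 0.25×138.3194 = 43.5999.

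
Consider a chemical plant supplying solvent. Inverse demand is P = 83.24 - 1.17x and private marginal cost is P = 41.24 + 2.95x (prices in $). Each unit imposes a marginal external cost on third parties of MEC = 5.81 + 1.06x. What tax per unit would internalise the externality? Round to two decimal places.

Social marginal cost = private MC + MEC = 47.05 + 4.01x.
Set SMC = demand: 47.05 + 4.01x = 83.24 - 1.17x → x* = 6.9865.
The Pigouvian tax equals MEC at x*: 5.81 + 1.06×6.9865 = 13.2157.

tax = $13.22 per unit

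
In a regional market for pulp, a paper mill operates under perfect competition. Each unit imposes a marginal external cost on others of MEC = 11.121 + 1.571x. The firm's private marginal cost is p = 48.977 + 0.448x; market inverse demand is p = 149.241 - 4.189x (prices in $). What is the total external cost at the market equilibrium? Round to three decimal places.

Market equilibrium (private): 48.977 + 0.448x = 149.241 - 4.189x → x_m = 21.6226.
Total external cost = ∫₀^{x_m} (11.121 + 1.571x) dx = 11.121×21.6226 + ½×1.571×21.6226² = 607.7151.

$607.715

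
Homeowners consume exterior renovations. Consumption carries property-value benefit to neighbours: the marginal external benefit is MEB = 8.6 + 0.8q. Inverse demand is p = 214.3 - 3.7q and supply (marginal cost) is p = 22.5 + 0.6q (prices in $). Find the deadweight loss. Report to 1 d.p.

DWL = $280.1

Market equilibrium (private): 22.5 + 0.6q = 214.3 - 3.7q → q_m = 44.6047.
Social marginal benefit = demand + MEB = 222.9 - 2.9q.
Set SMB = MC: 222.9 - 2.9q = 22.5 + 0.6q → q* = 57.2571.
The loss is the area between SMB and MC from q* to q_m; with linear curves that's a triangle of height MEB(q_m).
DWL = ½ × 12.6524 × 44.2837 = 280.1475.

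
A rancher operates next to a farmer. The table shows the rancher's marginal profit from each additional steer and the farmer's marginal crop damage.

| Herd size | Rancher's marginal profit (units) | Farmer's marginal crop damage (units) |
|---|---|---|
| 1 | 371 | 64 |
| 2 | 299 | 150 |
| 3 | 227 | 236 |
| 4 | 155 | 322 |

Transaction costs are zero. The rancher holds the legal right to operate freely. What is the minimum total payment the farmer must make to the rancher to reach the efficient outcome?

382

Left alone the rancher would choose level 4 (marginal profit stays positive).
Efficient level: k* = 2 (marginal profit ≥ marginal crop damage through 2).
The farmer must at least cover the rancher's forgone profit from cutting 4→2: 227 + 155 = 382.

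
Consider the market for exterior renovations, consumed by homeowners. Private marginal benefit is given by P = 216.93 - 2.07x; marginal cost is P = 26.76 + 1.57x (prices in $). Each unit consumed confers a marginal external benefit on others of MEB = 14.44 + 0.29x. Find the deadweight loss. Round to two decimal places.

DWL = $130.69

Market equilibrium (private): 26.76 + 1.57x = 216.93 - 2.07x → x_m = 52.2445.
Social marginal benefit = demand + MEB = 231.37 - 1.78x.
Set SMB = MC: 231.37 - 1.78x = 26.76 + 1.57x → x* = 61.0776.
Between x* and x_m the wedge SMB − MC runs linearly from 0 to MEB(x_m), so the loss is a triangle.
DWL = ½ × 8.8331 × 29.5909 = 130.6897.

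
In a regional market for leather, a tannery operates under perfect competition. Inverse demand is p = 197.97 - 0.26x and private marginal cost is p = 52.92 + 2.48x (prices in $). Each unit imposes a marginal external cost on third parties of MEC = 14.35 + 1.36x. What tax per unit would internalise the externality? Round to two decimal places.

tax = $57.70 per unit

Social marginal cost = private MC + MEC = 67.27 + 3.84x.
Set SMC = demand: 67.27 + 3.84x = 197.97 - 0.26x → x* = 31.8780.
The Pigouvian tax equals MEC at x*: 14.35 + 1.36×31.8780 = 57.7041.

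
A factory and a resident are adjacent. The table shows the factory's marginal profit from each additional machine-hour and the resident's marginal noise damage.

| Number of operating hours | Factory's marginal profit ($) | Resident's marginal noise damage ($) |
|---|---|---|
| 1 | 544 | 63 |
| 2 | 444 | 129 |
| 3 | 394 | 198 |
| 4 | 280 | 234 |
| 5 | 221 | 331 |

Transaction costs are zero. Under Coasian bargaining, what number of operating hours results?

4

Bargaining reaches the level where marginal profit last exceeds marginal noise damage.
That holds through level 4 (280 ≥ 234) but not at 5 (221 < 331).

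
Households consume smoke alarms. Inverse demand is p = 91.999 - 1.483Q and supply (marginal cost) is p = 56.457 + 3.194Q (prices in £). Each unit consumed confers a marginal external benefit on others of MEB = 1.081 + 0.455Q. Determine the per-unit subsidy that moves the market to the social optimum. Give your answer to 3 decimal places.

Social marginal benefit = demand + MEB = 93.080 - 1.028Q.
Set SMB = MC: 93.080 - 1.028Q = 56.457 + 3.194Q → Q* = 8.6743.
The Pigouvian subsidy equals MEB at Q*: 1.081 + 0.455×8.6743 = 5.0278.

subsidy = £5.028 per unit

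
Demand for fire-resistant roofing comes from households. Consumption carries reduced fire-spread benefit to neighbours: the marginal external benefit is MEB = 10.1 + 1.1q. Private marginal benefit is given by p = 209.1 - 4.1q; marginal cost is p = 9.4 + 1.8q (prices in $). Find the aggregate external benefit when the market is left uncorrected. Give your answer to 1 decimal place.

$972.0

Market equilibrium (private): 9.4 + 1.8q = 209.1 - 4.1q → q_m = 33.8475.
Total external benefit = ∫₀^{q_m} (10.1 + 1.1q) dq = 10.1×33.8475 + ½×1.1×33.8475² = 971.9690.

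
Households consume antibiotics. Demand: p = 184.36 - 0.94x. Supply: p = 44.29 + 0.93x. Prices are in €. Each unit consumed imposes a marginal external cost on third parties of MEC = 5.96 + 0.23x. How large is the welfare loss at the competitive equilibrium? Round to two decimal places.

Market equilibrium (private): 44.29 + 0.93x = 184.36 - 0.94x → x_m = 74.9037.
Social marginal benefit = demand − MEC = 178.40 - 1.17x.
Set SMB = MC: 178.40 - 1.17x = 44.29 + 0.93x → x* = 63.8619.
Between x* and x_m the wedge MC − SMB runs linearly from 0 to MEC(x_m), so the loss is a triangle.
DWL = ½ × 11.0418 × 23.1879 = 128.0181.

DWL = €128.02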